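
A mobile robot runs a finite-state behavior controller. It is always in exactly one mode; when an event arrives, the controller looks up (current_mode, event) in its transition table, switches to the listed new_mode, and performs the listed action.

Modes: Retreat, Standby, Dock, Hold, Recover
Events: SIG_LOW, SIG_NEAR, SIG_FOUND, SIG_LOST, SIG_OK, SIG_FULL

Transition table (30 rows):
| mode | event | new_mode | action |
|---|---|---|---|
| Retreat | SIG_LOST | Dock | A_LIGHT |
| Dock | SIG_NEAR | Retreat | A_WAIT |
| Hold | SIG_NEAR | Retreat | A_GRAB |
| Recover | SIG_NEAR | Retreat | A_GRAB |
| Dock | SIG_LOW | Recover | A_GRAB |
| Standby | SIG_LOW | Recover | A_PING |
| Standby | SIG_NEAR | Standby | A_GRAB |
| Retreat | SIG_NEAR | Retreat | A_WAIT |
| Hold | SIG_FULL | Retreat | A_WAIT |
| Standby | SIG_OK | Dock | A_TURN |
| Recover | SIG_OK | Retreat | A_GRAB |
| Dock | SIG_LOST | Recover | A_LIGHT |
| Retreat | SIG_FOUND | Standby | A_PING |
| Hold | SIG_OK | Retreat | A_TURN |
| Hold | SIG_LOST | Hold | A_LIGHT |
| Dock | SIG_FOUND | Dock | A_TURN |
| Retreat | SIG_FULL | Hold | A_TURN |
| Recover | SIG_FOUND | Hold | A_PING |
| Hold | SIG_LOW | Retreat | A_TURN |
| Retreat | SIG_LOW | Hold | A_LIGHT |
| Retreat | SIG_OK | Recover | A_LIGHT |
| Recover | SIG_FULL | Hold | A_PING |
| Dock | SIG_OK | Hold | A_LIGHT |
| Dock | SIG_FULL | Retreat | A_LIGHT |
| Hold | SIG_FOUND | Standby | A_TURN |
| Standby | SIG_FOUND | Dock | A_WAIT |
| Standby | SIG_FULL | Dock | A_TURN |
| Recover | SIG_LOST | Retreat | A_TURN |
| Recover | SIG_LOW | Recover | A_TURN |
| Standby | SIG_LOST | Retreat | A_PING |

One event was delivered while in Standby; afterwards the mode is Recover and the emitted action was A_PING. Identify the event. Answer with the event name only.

try SIG_LOW: (Standby, SIG_LOW) → (Recover, A_PING)  ← matches
try SIG_NEAR: (Standby, SIG_NEAR) → (Standby, A_GRAB)
try SIG_FOUND: (Standby, SIG_FOUND) → (Dock, A_WAIT)
try SIG_LOST: (Standby, SIG_LOST) → (Retreat, A_PING)
try SIG_OK: (Standby, SIG_OK) → (Dock, A_TURN)
try SIG_FULL: (Standby, SIG_FULL) → (Dock, A_TURN)

SIG_LOW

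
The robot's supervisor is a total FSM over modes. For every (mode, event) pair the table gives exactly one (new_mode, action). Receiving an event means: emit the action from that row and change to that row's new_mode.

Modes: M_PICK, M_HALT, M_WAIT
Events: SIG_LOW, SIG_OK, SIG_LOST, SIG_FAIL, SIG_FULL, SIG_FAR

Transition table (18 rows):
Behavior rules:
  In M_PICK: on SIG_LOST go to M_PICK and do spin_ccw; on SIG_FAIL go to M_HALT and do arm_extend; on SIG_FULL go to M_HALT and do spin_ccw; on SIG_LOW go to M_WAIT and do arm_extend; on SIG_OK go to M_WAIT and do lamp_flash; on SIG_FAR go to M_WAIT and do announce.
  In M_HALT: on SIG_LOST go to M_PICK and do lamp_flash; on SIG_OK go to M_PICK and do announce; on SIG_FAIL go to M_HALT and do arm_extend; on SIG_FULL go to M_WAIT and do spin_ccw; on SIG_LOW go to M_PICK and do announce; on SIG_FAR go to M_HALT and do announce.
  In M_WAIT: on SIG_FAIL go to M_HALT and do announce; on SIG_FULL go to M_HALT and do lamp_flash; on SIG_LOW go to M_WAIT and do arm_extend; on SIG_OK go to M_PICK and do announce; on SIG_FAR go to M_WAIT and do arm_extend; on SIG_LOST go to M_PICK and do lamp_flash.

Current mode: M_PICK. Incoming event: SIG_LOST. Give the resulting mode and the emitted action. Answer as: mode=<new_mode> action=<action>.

mode=M_PICK action=spin_ccw

current mode = M_PICK; filter table to that mode:
  (M_PICK, SIG_LOST) → (M_PICK, spin_ccw)  ← event matches
  (M_PICK, SIG_FAIL) → (M_HALT, arm_extend)
  (M_PICK, SIG_FULL) → (M_HALT, spin_ccw)
  (M_PICK, SIG_LOW) → (M_WAIT, arm_extend)
  (M_PICK, SIG_OK) → (M_WAIT, lamp_flash)
  (M_PICK, SIG_FAR) → (M_WAIT, announce)
event = SIG_LOST selects (M_PICK, spin_ccw)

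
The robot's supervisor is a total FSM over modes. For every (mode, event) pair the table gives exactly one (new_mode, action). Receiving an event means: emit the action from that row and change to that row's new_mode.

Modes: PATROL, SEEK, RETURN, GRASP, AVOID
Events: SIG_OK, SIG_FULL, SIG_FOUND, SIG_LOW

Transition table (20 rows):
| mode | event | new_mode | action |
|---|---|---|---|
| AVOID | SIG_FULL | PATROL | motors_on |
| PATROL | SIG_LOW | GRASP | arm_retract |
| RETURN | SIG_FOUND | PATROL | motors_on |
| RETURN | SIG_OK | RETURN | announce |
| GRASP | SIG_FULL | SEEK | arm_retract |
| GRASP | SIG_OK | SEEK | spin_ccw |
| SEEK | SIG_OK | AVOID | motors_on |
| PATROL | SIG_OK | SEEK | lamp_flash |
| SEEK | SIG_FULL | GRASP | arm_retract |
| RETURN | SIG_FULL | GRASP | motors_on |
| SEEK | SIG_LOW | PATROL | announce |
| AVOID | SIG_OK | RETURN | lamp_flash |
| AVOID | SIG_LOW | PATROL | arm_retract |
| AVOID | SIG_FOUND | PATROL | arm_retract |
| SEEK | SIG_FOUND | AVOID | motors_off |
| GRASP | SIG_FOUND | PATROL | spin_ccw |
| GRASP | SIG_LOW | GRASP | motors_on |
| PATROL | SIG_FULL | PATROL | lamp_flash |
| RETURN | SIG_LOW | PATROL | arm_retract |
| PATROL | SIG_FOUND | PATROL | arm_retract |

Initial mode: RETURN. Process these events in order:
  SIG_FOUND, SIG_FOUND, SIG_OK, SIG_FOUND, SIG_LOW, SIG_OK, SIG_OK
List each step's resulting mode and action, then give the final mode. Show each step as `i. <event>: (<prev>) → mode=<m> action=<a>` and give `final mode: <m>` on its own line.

final mode: AVOID

1. SIG_FOUND: (RETURN) → mode=PATROL action=motors_on
2. SIG_FOUND: (PATROL) → mode=PATROL action=arm_retract
3. SIG_OK: (PATROL) → mode=SEEK action=lamp_flash
4. SIG_FOUND: (SEEK) → mode=AVOID action=motors_off
5. SIG_LOW: (AVOID) → mode=PATROL action=arm_retract
6. SIG_OK: (PATROL) → mode=SEEK action=lamp_flash
7. SIG_OK: (SEEK) → mode=AVOID action=motors_on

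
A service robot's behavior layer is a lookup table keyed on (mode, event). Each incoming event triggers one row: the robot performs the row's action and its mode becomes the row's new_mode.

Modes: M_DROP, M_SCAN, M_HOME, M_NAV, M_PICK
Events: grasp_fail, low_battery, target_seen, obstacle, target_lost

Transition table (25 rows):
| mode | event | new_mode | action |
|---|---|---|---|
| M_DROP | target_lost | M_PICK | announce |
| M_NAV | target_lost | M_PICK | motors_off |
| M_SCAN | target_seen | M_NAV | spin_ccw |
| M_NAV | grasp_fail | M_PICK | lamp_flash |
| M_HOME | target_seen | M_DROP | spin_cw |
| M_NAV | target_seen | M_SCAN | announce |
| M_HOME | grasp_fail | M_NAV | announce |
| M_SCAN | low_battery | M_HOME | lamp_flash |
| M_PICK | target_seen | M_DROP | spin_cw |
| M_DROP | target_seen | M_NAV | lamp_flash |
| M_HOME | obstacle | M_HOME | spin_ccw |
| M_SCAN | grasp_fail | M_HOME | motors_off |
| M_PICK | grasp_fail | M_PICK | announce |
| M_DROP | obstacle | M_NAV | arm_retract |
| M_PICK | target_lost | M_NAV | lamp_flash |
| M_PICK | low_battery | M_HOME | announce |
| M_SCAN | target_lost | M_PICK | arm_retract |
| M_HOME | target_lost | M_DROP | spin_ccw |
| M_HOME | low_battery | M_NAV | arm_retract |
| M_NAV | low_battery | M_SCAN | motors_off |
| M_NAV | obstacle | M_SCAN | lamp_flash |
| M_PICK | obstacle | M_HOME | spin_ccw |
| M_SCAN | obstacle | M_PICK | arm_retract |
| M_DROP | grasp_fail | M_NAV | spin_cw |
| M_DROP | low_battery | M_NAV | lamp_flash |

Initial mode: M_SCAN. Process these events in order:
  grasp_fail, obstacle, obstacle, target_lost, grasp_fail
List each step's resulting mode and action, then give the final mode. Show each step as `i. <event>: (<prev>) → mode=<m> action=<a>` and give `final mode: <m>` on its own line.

final mode: M_NAV

1. grasp_fail: (M_SCAN) → mode=M_HOME action=motors_off
2. obstacle: (M_HOME) → mode=M_HOME action=spin_ccw
3. obstacle: (M_HOME) → mode=M_HOME action=spin_ccw
4. target_lost: (M_HOME) → mode=M_DROP action=spin_ccw
5. grasp_fail: (M_DROP) → mode=M_NAV action=spin_cw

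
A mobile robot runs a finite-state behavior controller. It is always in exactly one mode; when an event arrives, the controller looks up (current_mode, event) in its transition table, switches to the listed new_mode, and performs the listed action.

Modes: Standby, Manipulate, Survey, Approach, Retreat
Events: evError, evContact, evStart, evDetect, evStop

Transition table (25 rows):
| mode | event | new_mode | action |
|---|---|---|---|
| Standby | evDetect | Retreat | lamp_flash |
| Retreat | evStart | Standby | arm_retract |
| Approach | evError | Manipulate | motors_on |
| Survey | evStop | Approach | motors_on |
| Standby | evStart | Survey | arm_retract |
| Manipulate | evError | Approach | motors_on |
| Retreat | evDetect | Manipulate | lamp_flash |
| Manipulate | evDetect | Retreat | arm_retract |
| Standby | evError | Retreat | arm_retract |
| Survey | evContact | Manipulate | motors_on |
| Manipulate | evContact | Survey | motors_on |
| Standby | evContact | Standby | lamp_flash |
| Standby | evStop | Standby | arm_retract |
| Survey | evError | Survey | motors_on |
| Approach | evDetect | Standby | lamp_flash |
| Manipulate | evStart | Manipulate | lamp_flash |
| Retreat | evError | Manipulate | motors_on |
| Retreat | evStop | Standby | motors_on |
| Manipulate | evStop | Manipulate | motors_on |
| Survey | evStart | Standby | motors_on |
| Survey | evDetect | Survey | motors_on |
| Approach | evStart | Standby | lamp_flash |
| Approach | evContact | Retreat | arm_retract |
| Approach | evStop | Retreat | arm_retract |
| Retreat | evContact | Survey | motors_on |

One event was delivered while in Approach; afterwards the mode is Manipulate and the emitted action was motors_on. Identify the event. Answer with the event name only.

evError

try evError: (Approach, evError) → (Manipulate, motors_on)  ← matches
try evContact: (Approach, evContact) → (Retreat, arm_retract)
try evStart: (Approach, evStart) → (Standby, lamp_flash)
try evDetect: (Approach, evDetect) → (Standby, lamp_flash)
try evStop: (Approach, evStop) → (Retreat, arm_retract)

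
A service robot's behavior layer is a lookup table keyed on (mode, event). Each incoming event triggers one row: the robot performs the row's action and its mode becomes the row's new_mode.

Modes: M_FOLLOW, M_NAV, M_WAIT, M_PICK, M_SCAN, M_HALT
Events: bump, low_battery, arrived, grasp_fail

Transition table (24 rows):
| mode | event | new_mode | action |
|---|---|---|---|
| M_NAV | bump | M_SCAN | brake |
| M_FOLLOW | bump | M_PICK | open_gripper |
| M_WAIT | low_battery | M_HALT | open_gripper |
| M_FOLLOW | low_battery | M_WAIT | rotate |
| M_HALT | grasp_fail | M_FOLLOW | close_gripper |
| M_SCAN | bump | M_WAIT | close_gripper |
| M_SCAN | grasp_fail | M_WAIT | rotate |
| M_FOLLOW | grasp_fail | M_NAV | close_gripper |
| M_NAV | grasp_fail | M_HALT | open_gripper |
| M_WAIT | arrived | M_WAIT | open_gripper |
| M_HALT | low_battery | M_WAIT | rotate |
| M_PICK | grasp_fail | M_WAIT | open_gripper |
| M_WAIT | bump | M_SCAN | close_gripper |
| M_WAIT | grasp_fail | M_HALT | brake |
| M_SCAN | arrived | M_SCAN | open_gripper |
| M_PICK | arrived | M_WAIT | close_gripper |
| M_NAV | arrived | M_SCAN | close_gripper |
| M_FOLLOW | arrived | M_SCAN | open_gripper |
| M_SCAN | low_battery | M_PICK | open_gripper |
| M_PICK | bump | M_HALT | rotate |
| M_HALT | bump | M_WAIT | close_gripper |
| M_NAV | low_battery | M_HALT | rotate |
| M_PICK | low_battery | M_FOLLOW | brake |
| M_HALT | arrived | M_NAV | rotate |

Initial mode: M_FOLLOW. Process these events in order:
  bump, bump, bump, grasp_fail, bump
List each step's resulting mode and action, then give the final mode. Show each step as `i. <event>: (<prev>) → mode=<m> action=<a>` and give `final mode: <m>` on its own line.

final mode: M_WAIT

1. bump: (M_FOLLOW) → mode=M_PICK action=open_gripper
2. bump: (M_PICK) → mode=M_HALT action=rotate
3. bump: (M_HALT) → mode=M_WAIT action=close_gripper
4. grasp_fail: (M_WAIT) → mode=M_HALT action=brake
5. bump: (M_HALT) → mode=M_WAIT action=close_gripper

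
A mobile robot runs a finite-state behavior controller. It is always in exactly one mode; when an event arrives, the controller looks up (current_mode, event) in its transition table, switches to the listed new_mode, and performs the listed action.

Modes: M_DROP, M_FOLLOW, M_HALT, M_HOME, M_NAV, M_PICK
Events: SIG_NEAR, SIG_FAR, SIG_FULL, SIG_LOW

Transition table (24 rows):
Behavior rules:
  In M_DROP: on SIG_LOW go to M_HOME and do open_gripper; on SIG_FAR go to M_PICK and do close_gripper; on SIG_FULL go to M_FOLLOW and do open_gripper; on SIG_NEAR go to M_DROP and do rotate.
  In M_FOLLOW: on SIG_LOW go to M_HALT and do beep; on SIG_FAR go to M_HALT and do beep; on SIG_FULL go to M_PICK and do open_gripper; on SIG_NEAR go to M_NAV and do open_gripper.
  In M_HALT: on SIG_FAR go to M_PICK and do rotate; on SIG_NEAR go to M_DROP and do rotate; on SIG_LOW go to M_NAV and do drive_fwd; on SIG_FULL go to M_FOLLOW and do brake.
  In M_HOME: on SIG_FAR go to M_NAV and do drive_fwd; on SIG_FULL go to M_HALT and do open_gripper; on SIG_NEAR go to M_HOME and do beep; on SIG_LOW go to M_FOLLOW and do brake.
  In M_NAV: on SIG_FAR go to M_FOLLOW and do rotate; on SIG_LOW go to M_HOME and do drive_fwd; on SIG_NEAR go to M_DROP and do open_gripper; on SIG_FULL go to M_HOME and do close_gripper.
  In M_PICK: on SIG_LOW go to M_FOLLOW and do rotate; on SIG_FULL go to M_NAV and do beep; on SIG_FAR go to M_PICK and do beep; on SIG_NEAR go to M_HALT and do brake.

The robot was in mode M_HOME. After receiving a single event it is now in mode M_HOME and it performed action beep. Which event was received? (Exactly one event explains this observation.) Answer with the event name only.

SIG_NEAR

try SIG_NEAR: (M_HOME, SIG_NEAR) → (M_HOME, beep)  ← matches
try SIG_FAR: (M_HOME, SIG_FAR) → (M_NAV, drive_fwd)
try SIG_FULL: (M_HOME, SIG_FULL) → (M_HALT, open_gripper)
try SIG_LOW: (M_HOME, SIG_LOW) → (M_FOLLOW, brake)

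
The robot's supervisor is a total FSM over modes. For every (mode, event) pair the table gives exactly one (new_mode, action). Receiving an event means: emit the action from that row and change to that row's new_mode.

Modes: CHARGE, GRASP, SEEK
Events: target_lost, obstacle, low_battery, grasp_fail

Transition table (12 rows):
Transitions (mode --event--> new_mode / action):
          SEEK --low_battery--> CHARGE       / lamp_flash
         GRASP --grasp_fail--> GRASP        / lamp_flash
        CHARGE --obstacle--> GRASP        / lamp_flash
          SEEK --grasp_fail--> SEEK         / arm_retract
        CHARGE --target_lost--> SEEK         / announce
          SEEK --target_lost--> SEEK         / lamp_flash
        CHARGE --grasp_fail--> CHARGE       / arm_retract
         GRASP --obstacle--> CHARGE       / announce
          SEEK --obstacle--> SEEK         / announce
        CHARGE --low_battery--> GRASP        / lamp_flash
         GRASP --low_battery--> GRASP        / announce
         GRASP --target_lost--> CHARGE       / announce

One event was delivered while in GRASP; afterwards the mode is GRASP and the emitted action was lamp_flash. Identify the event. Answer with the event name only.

grasp_fail

try target_lost: (GRASP, target_lost) → (CHARGE, announce)
try obstacle: (GRASP, obstacle) → (CHARGE, announce)
try low_battery: (GRASP, low_battery) → (GRASP, announce)
try grasp_fail: (GRASP, grasp_fail) → (GRASP, lamp_flash)  ← matches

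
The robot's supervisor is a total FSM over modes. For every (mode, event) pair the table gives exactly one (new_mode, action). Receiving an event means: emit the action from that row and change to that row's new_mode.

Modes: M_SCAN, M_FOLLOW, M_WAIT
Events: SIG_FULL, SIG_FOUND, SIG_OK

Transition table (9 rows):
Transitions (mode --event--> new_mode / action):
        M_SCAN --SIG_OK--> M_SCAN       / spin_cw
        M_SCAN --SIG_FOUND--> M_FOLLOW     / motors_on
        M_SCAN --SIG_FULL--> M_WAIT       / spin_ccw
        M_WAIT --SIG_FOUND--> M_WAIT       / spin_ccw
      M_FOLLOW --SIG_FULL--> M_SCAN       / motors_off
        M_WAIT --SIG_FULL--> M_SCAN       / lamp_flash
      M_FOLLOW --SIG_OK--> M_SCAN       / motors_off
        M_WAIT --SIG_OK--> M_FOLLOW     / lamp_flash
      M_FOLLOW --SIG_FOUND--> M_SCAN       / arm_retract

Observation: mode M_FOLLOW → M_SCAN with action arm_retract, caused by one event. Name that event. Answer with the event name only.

try SIG_FULL: (M_FOLLOW, SIG_FULL) → (M_SCAN, motors_off)
try SIG_FOUND: (M_FOLLOW, SIG_FOUND) → (M_SCAN, arm_retract)  ← matches
try SIG_OK: (M_FOLLOW, SIG_OK) → (M_SCAN, motors_off)

SIG_FOUND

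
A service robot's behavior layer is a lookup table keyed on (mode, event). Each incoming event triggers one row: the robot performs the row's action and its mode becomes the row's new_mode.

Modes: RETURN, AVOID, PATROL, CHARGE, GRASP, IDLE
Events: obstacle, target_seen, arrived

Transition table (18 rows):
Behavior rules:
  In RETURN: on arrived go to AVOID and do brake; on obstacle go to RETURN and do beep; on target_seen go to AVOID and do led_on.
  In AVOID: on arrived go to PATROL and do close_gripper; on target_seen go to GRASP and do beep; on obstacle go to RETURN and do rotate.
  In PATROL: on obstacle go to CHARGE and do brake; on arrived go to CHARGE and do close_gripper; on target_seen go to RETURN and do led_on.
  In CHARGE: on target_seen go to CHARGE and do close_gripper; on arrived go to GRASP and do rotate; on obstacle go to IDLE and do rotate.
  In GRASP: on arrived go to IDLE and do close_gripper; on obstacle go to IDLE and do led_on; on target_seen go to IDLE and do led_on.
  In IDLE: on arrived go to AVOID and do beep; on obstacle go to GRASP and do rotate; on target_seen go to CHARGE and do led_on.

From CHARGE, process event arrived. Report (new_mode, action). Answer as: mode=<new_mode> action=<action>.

mode=GRASP action=rotate

current mode = CHARGE; filter table to that mode:
  (CHARGE, target_seen) → (CHARGE, close_gripper)
  (CHARGE, arrived) → (GRASP, rotate)  ← event matches
  (CHARGE, obstacle) → (IDLE, rotate)
event = arrived selects (GRASP, rotate)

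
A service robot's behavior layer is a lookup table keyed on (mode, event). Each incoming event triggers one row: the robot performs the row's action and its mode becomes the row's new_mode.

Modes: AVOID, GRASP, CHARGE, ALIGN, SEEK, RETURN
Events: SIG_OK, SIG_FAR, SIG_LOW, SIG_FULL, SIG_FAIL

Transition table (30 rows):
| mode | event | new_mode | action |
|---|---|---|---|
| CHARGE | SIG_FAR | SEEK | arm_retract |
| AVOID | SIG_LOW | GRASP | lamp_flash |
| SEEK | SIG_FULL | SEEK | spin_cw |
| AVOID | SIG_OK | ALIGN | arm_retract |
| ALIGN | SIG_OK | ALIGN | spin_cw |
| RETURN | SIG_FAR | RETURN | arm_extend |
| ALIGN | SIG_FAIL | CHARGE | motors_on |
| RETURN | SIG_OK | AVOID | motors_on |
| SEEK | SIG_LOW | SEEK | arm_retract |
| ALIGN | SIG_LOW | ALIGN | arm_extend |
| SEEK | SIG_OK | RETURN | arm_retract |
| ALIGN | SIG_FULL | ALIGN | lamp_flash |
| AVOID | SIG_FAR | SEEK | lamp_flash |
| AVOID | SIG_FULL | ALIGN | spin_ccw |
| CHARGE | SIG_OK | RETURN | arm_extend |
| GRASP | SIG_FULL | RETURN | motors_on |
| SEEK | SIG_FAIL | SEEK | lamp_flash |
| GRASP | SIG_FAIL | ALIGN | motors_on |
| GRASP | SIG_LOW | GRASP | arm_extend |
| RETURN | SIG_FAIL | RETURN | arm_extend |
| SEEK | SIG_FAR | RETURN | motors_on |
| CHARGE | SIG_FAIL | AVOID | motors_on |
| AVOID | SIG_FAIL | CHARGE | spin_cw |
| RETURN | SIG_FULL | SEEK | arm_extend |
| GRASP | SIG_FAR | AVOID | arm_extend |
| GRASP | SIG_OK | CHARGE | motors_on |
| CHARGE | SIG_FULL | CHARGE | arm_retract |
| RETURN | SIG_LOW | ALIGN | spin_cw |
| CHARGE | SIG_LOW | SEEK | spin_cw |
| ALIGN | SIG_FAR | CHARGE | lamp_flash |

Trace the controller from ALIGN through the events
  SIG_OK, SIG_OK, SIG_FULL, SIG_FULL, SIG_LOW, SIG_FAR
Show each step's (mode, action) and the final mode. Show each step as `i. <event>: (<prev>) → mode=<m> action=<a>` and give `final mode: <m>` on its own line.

1. SIG_OK: (ALIGN) → mode=ALIGN action=spin_cw
2. SIG_OK: (ALIGN) → mode=ALIGN action=spin_cw
3. SIG_FULL: (ALIGN) → mode=ALIGN action=lamp_flash
4. SIG_FULL: (ALIGN) → mode=ALIGN action=lamp_flash
5. SIG_LOW: (ALIGN) → mode=ALIGN action=arm_extend
6. SIG_FAR: (ALIGN) → mode=CHARGE action=lamp_flash

final mode: CHARGE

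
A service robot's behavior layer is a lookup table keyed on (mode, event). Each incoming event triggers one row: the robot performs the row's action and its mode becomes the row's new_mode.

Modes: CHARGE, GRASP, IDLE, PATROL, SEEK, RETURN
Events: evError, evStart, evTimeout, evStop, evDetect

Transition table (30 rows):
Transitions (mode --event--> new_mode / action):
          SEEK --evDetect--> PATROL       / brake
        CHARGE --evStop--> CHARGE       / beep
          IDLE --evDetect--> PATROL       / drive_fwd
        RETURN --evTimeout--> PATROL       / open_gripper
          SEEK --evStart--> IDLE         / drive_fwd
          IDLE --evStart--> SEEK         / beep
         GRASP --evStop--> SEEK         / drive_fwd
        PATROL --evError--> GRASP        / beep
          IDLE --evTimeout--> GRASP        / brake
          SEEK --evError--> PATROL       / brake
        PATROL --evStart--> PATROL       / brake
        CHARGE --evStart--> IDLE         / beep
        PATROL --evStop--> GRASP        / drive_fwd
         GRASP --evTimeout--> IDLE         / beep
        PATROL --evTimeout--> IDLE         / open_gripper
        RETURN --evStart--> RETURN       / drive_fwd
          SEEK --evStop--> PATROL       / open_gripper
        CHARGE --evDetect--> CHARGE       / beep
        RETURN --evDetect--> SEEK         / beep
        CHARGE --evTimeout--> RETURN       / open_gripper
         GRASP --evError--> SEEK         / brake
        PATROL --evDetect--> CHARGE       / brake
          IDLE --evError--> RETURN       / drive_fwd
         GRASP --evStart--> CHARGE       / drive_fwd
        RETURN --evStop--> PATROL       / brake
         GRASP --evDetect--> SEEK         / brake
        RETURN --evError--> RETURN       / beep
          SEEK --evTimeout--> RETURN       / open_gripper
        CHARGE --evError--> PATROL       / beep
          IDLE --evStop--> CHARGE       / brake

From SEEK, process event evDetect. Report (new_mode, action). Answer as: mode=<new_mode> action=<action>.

current mode = SEEK; filter table to that mode:
  (SEEK, evDetect) → (PATROL, brake)  ← event matches
  (SEEK, evStart) → (IDLE, drive_fwd)
  (SEEK, evError) → (PATROL, brake)
  (SEEK, evStop) → (PATROL, open_gripper)
  (SEEK, evTimeout) → (RETURN, open_gripper)
event = evDetect selects (PATROL, brake)

mode=PATROL action=brake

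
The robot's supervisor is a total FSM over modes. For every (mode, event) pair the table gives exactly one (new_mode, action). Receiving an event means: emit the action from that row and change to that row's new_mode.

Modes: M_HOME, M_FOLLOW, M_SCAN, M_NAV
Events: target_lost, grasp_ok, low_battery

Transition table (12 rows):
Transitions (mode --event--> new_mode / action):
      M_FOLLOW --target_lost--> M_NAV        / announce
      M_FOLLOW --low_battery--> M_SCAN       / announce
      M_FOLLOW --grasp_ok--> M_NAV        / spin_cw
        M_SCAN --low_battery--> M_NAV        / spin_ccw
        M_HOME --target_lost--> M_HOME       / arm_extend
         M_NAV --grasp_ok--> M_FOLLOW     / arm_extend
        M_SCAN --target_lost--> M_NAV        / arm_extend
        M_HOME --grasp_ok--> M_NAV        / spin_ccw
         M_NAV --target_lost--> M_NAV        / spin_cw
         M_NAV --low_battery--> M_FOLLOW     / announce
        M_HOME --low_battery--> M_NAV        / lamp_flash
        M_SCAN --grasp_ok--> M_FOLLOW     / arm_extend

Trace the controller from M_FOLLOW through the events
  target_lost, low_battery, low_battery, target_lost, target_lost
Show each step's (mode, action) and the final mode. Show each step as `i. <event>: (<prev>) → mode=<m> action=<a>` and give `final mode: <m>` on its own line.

final mode: M_NAV

1. target_lost: (M_FOLLOW) → mode=M_NAV action=announce
2. low_battery: (M_NAV) → mode=M_FOLLOW action=announce
3. low_battery: (M_FOLLOW) → mode=M_SCAN action=announce
4. target_lost: (M_SCAN) → mode=M_NAV action=arm_extend
5. target_lost: (M_NAV) → mode=M_NAV action=spin_cw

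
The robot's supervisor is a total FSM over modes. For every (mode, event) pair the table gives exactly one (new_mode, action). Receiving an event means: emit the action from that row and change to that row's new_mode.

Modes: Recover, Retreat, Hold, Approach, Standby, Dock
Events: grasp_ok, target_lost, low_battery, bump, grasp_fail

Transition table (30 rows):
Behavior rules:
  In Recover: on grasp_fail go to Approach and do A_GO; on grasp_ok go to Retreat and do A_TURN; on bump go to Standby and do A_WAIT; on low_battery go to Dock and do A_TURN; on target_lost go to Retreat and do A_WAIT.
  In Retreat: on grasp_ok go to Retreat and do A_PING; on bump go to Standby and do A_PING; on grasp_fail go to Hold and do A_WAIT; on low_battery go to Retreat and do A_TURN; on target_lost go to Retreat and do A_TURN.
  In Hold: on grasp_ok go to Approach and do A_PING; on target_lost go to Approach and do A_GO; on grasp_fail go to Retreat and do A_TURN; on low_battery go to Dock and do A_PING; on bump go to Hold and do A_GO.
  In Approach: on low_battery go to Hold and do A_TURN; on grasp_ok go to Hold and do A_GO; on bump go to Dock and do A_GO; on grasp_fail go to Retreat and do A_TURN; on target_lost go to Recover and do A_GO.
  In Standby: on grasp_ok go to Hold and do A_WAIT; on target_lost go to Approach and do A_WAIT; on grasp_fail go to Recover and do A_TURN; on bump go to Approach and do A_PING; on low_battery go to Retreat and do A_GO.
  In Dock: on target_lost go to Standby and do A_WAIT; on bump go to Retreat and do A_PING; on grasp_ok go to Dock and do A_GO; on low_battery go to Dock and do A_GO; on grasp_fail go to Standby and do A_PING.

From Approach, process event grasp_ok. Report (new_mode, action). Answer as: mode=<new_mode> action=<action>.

mode=Hold action=A_GO

current mode = Approach; filter table to that mode:
  (Approach, low_battery) → (Hold, A_TURN)
  (Approach, grasp_ok) → (Hold, A_GO)  ← event matches
  (Approach, bump) → (Dock, A_GO)
  (Approach, grasp_fail) → (Retreat, A_TURN)
  (Approach, target_lost) → (Recover, A_GO)
event = grasp_ok selects (Hold, A_GO)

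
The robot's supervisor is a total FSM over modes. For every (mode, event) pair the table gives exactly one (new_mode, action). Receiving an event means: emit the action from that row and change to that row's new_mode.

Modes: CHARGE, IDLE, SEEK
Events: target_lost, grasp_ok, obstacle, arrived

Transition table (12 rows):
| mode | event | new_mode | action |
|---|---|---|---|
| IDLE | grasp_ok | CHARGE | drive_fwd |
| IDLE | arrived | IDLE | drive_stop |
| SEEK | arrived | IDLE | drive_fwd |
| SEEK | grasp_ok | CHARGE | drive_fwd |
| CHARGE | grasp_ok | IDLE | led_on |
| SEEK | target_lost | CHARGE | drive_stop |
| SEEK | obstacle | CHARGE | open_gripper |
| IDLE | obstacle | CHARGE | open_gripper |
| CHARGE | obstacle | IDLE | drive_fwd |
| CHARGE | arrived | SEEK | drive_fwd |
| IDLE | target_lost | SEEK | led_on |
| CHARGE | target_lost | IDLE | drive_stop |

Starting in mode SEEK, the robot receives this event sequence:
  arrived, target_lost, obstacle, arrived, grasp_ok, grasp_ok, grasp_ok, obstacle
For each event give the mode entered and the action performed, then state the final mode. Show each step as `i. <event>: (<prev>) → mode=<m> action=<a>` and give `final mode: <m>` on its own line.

1. arrived: (SEEK) → mode=IDLE action=drive_fwd
2. target_lost: (IDLE) → mode=SEEK action=led_on
3. obstacle: (SEEK) → mode=CHARGE action=open_gripper
4. arrived: (CHARGE) → mode=SEEK action=drive_fwd
5. grasp_ok: (SEEK) → mode=CHARGE action=drive_fwd
6. grasp_ok: (CHARGE) → mode=IDLE action=led_on
7. grasp_ok: (IDLE) → mode=CHARGE action=drive_fwd
8. obstacle: (CHARGE) → mode=IDLE action=drive_fwd

final mode: IDLE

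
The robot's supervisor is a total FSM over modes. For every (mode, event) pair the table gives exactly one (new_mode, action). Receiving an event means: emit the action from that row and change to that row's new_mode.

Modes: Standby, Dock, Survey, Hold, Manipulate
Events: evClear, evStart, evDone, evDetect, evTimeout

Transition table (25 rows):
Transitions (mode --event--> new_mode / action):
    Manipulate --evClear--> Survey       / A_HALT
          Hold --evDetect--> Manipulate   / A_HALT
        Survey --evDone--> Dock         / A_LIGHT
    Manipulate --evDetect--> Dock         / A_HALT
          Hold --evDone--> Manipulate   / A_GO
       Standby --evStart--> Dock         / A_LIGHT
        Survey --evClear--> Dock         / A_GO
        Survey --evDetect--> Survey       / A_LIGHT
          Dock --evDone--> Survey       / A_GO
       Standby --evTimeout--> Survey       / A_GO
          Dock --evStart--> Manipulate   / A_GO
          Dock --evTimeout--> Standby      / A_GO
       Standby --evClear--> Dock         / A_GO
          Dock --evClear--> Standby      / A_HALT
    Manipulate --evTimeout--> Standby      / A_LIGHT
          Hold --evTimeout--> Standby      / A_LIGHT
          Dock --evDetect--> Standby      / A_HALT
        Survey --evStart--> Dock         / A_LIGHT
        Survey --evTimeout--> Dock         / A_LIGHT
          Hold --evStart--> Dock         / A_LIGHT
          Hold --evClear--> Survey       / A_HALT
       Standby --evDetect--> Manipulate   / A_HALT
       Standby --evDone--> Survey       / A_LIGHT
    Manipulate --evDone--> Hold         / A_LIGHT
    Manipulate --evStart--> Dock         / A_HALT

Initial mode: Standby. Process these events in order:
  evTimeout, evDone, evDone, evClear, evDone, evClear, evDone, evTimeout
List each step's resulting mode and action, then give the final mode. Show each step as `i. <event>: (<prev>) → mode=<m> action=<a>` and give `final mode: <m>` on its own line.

final mode: Dock

1. evTimeout: (Standby) → mode=Survey action=A_GO
2. evDone: (Survey) → mode=Dock action=A_LIGHT
3. evDone: (Dock) → mode=Survey action=A_GO
4. evClear: (Survey) → mode=Dock action=A_GO
5. evDone: (Dock) → mode=Survey action=A_GO
6. evClear: (Survey) → mode=Dock action=A_GO
7. evDone: (Dock) → mode=Survey action=A_GO
8. evTimeout: (Survey) → mode=Dock action=A_LIGHT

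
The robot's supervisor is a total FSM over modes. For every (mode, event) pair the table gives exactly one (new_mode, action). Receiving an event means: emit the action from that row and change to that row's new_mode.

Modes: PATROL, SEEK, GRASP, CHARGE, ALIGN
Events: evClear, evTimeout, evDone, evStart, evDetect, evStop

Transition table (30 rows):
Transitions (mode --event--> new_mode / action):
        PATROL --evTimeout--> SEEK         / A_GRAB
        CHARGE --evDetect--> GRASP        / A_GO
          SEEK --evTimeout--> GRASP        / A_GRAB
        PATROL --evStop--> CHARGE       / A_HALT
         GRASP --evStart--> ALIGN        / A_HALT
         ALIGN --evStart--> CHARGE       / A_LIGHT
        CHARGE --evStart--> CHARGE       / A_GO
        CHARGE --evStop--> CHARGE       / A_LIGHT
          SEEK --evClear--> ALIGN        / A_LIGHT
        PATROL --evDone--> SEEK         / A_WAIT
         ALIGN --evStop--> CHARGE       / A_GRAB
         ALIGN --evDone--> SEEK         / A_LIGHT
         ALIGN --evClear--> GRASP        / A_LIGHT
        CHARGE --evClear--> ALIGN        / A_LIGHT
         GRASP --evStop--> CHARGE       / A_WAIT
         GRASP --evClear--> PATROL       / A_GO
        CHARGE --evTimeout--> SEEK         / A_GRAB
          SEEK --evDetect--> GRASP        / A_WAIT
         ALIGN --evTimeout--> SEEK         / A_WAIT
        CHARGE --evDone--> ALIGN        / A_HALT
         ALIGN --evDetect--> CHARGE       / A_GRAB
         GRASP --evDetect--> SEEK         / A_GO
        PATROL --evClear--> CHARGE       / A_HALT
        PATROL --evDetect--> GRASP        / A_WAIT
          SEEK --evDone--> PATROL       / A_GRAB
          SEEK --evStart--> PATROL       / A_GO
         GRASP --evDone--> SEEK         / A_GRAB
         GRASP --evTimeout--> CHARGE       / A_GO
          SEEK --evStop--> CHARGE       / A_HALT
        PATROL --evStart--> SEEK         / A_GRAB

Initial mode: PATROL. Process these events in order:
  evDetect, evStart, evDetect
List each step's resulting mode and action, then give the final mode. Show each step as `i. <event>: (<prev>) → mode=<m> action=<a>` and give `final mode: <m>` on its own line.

final mode: CHARGE

1. evDetect: (PATROL) → mode=GRASP action=A_WAIT
2. evStart: (GRASP) → mode=ALIGN action=A_HALT
3. evDetect: (ALIGN) → mode=CHARGE action=A_GRAB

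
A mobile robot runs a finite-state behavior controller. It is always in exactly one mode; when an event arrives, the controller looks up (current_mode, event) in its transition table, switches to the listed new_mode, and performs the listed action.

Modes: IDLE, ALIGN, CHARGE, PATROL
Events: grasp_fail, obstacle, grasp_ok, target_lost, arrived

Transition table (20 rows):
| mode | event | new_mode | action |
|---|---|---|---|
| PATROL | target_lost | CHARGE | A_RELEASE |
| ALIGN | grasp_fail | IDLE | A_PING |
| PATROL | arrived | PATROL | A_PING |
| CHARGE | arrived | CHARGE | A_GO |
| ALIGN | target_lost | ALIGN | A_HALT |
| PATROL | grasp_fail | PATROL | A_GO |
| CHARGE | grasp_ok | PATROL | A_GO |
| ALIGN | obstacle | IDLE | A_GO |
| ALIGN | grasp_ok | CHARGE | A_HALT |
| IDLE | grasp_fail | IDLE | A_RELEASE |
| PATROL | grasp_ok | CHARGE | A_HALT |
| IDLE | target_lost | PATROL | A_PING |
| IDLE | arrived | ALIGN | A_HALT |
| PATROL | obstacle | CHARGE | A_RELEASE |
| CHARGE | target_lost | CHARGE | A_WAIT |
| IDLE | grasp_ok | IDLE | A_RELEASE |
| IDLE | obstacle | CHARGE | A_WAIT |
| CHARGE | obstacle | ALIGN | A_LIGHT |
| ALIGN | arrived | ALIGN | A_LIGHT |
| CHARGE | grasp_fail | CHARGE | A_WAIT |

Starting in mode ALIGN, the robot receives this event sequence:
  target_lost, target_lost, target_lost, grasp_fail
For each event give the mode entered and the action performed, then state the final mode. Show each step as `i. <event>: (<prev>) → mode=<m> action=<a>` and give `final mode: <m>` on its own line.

1. target_lost: (ALIGN) → mode=ALIGN action=A_HALT
2. target_lost: (ALIGN) → mode=ALIGN action=A_HALT
3. target_lost: (ALIGN) → mode=ALIGN action=A_HALT
4. grasp_fail: (ALIGN) → mode=IDLE action=A_PING

final mode: IDLE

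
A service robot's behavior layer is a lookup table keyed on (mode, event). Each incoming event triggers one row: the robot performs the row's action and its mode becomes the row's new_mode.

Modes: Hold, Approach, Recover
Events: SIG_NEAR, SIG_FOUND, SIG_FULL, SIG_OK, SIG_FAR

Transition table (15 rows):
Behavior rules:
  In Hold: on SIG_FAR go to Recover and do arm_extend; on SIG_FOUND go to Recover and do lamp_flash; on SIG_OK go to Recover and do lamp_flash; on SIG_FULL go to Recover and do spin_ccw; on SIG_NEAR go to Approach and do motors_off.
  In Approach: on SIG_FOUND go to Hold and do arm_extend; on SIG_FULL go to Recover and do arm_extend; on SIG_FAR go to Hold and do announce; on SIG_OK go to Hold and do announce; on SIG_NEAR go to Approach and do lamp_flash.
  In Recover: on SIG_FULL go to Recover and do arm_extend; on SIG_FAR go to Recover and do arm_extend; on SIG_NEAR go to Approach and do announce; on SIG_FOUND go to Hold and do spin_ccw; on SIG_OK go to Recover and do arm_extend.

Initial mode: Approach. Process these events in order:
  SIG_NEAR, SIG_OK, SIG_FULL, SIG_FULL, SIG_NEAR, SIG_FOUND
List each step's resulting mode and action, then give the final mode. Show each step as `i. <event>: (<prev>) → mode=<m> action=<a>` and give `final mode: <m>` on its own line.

final mode: Hold

1. SIG_NEAR: (Approach) → mode=Approach action=lamp_flash
2. SIG_OK: (Approach) → mode=Hold action=announce
3. SIG_FULL: (Hold) → mode=Recover action=spin_ccw
4. SIG_FULL: (Recover) → mode=Recover action=arm_extend
5. SIG_NEAR: (Recover) → mode=Approach action=announce
6. SIG_FOUND: (Approach) → mode=Hold action=arm_extend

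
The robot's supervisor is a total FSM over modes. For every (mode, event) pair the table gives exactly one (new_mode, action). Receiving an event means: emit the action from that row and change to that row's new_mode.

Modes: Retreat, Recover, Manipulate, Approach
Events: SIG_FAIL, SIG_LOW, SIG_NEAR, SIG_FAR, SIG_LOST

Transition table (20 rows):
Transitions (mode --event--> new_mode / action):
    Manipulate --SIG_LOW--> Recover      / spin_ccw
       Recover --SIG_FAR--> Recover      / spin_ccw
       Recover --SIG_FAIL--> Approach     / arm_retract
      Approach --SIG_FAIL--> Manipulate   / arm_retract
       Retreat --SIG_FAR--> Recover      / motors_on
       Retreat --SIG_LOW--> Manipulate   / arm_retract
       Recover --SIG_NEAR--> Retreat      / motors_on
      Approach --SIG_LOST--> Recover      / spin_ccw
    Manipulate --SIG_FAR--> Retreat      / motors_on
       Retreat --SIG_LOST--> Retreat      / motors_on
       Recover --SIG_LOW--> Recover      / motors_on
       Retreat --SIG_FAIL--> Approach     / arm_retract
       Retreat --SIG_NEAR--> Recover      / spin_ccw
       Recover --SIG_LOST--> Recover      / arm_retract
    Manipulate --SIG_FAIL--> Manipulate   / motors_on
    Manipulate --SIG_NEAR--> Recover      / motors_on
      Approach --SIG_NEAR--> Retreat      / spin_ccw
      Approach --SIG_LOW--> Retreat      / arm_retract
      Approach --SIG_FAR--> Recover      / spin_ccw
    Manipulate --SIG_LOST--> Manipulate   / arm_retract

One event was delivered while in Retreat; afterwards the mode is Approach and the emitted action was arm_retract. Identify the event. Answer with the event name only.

try SIG_FAIL: (Retreat, SIG_FAIL) → (Approach, arm_retract)  ← matches
try SIG_LOW: (Retreat, SIG_LOW) → (Manipulate, arm_retract)
try SIG_NEAR: (Retreat, SIG_NEAR) → (Recover, spin_ccw)
try SIG_FAR: (Retreat, SIG_FAR) → (Recover, motors_on)
try SIG_LOST: (Retreat, SIG_LOST) → (Retreat, motors_on)

SIG_FAIL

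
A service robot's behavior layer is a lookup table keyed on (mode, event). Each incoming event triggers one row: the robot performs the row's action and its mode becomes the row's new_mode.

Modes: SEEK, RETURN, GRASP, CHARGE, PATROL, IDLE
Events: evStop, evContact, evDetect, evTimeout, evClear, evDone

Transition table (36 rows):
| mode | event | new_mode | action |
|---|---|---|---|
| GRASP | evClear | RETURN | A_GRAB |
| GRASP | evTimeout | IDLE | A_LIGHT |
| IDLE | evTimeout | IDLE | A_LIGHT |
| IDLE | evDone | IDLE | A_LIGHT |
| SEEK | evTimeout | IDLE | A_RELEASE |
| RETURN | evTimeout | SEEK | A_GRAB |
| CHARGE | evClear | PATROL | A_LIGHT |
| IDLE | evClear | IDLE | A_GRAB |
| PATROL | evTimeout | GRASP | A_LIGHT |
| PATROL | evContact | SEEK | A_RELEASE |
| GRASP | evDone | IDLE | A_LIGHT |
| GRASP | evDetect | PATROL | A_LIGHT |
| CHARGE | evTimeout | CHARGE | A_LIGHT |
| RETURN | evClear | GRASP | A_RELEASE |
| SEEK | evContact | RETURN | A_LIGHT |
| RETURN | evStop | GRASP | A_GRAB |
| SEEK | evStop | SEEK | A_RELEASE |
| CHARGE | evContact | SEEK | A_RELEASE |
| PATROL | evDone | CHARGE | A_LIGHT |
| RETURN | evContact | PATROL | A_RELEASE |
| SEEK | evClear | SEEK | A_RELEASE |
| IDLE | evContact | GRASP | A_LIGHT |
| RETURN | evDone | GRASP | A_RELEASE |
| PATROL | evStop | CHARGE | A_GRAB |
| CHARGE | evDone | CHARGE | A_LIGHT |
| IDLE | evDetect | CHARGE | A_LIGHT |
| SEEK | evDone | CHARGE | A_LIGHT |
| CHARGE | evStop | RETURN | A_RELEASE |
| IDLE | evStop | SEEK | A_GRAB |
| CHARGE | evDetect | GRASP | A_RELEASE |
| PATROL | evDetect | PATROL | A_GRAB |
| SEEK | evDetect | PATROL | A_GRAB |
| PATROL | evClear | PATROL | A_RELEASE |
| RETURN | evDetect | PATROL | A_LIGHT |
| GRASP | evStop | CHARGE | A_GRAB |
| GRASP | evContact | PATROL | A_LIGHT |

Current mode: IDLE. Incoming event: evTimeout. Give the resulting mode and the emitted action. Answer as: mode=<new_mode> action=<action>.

mode=IDLE action=A_LIGHT

current mode = IDLE; filter table to that mode:
  (IDLE, evTimeout) → (IDLE, A_LIGHT)  ← event matches
  (IDLE, evDone) → (IDLE, A_LIGHT)
  (IDLE, evClear) → (IDLE, A_GRAB)
  (IDLE, evContact) → (GRASP, A_LIGHT)
  (IDLE, evDetect) → (CHARGE, A_LIGHT)
  (IDLE, evStop) → (SEEK, A_GRAB)
event = evTimeout selects (IDLE, A_LIGHT)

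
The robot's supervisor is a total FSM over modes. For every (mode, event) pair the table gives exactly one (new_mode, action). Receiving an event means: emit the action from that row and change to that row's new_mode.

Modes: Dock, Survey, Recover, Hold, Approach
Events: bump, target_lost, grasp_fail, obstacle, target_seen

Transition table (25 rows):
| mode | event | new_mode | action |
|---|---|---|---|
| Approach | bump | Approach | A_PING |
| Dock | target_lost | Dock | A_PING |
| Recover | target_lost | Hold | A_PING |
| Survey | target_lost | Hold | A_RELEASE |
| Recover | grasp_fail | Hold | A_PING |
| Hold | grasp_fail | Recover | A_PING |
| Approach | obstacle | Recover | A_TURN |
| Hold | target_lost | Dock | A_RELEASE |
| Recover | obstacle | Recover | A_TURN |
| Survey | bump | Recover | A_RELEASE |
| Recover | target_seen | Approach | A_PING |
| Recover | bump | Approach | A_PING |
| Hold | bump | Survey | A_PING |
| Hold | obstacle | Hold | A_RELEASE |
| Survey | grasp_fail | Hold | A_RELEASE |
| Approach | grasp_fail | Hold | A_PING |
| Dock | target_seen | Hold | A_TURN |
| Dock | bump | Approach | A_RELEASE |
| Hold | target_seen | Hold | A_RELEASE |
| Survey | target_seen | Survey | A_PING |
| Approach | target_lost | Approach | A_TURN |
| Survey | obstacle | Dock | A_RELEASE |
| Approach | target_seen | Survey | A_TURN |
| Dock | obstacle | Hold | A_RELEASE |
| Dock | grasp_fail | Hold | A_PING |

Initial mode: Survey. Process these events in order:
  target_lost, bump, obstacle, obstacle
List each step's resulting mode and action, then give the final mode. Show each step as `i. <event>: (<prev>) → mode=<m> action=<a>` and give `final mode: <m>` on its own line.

1. target_lost: (Survey) → mode=Hold action=A_RELEASE
2. bump: (Hold) → mode=Survey action=A_PING
3. obstacle: (Survey) → mode=Dock action=A_RELEASE
4. obstacle: (Dock) → mode=Hold action=A_RELEASE

final mode: Hold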